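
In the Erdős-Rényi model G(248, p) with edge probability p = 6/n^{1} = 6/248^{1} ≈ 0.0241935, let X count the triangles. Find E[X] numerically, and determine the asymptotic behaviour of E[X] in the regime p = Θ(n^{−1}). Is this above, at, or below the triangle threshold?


Number of potential triangles: C(248, 3) = 2511496.
Each occurs with probability p³ ≈ (0.0241935)³ ≈ 1.41611561e-05.
By linearity: E[X] = C(248, 3)·p³ ≈ 2511496 · 1.41611561e-05 ≈ 35.565687.
Here α = 1, so p = 6/n is exactly at the triangle threshold p ~ 1/n. Asymptotically E[X] → c³/6 = 6³/6 = 36 ≈ 36.000000, a bounded constant. In this regime the triangle count is asymptotically Poisson(c³/6).

E[X] ≈ 35.565687; in regime p = Θ(1/n^{1}) E[X] stays bounded (at the triangle threshold p ~ 1/n).


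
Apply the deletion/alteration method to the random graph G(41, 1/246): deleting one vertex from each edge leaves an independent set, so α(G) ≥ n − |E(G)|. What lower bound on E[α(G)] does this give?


E[|E(G)|] = C(41, 2)·p = 820 · (1/246) = 10/3.
E[α(G)] ≥ n − E[|E(G)|] = 41 − 10/3 = 113/3.
Numerically: ≈ 37.66667.
(This is only a lower bound; the true E[α(G)] may be larger.)

E[α(G)] ≥ 113/3 ≈ 37.66667.


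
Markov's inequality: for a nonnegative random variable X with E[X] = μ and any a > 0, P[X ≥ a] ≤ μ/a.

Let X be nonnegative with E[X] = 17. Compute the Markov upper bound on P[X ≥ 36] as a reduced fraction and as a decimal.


μ = E[X] = 17, a = 36.
Markov: P[X ≥ 36] ≤ μ/a = (17)/36 = 17/36.
Numerically: ≈ 0.47222.
(Since a = 36 > μ = 17.00000, the bound 17/36 is < 1 and informative.)

P[X ≥ 36] ≤ 17/36 ≈ 0.47222.


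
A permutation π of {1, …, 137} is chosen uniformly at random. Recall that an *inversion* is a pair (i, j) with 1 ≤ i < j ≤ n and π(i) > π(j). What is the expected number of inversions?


Write X = Σ X_I over the C(137, 2) = 9316 pairs i < j, with X_I the indicator of one inversion.
There are 9316 indicators.
For each fixed pair i < j, the values π(i) and π(j) are two distinct elements of {1, …, 137} in uniformly random order; by symmetry P[π(i) > π(j)] = 1/2.
By linearity: E[X] = 9316 · (1/2) = C(137, 2) · (1/2) = 9316/2 = 4658 ≈ 4658.000000.

E[X] = 4658 = 4658.000000.


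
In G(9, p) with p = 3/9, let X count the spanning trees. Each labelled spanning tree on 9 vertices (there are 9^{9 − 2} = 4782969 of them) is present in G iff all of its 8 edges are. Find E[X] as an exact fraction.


K_9 has 9^{9 − 2} = 4782969 labelled spanning trees.
For each such spanning tree H, let X_H = 1 if all 8 edges of H are present in G. Then P[X_H = 1] = p^{8} = (1/3)^{8} = 1/6561.
By linearity: E[X] = Σ_H E[X_H] = 4782969 · p^{8} = 4782969 · 1/6561 = 729.
Numerically: E[X] ≈ 729.

E[X] = 4782969 · (1/3)^{8} = 729 ≈ 729.


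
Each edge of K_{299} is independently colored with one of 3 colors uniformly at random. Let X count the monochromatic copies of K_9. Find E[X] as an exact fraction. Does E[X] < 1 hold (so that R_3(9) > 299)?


E[X] = C(299, 9) · 3^{1 − 36} = 46610674441390059 · 3^{−35} = 46610674441390059/50031545098999707.
As a reduced fraction: E[X] = 15536891480463353/16677181699666569 ≈ 0.9316.
Is E[X] < 1? YES.
Since E[X] < 1, there exists a 3-coloring of K_{299} with no monochromatic K_9; hence R_3(9) > 299.

E[X] = 15536891480463353/16677181699666569 ≈ 0.9316; E[X] < 1, so R_3(9) > 299.


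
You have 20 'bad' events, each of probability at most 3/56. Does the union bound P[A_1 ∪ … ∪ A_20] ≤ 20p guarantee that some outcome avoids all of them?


Union bound: P[∪_{i=1}^{20} A_i] ≤ Σ_i P[A_i] ≤ 20·p = 20·(3/56) = 15/14.
Numerically: 15/14 ≈ 1.071.
Is 15/14 < 1? NO.
Since the bound 15/14 is ≥ 1, the union bound is uninformative here; it does NOT by itself certify existence.

20·p = 15/14 ≈ 1.071; existence NOT certified by the union bound.


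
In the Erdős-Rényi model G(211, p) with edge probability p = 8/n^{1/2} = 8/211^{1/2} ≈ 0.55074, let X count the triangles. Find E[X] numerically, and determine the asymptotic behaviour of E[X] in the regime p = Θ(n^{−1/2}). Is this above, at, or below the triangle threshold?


Number of potential triangles: C(211, 3) = 1543465.
Each occurs with probability p³ ≈ (0.55074)³ ≈ 1.6704992e-01.
By linearity: E[X] = C(211, 3)·p³ ≈ 1543465 · 1.6704992e-01 ≈ 257835.70836.
Since α = 1/2 < 1, p = c/n^{1/2} ≫ 1/n is above the triangle threshold p ~ 1/n. Asymptotically E[X] ~ (c³/6)·n^{3(1−α)} = (8³/6)·n^{1.5} → ∞; triangles are abundant w.h.p.

E[X] ≈ 257835.70836; in regime p = Θ(1/n^{1/2}) E[X] diverges (above the triangle threshold p ~ 1/n).


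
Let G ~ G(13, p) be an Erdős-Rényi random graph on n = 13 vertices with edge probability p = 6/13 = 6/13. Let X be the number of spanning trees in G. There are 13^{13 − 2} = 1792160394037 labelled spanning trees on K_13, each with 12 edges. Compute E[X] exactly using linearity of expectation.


K_13 has 13^{13 − 2} = 1792160394037 labelled spanning trees.
For each such spanning tree H, let X_H = 1 if all 12 edges of H are present in G. Then P[X_H = 1] = p^{12} = (6/13)^{12} = 2176782336/23298085122481.
Summing the indicators: E[X] = Σ_H E[X_H] = 1792160394037 · p^{12} = 1792160394037 · 2176782336/23298085122481 = 2176782336/13.
Numerically: E[X] ≈ 1.6744e+08.

E[X] = 1792160394037 · (6/13)^{12} = 2176782336/13 ≈ 1.6744e+08.


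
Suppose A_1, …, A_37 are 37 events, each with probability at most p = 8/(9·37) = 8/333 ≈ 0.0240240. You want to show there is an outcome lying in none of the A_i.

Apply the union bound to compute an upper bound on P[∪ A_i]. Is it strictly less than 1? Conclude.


Union bound: P[∪_{i=1}^{37} A_i] ≤ Σ_i P[A_i] ≤ 37·p = 37·(8/333) = 8/9.
Numerically: 8/9 ≈ 0.8888889.
Is 8/9 < 1? YES.
Since P[∪ A_i] ≤ 8/9 < 1, the complement has P[∩ A_i^c] ≥ 1 − 8/9 = 1/9 > 0, so some outcome avoids every A_i.

37·p = 8/9 ≈ 0.8888889; existence CERTIFIED by the union bound.


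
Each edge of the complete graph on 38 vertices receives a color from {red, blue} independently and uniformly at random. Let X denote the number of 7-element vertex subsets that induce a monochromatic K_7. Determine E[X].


Let X = Σ_S X_S over the C(38, 7) = 12620256 subsets S of size 7, where X_S = 1 if the K_7 on S is monochromatic.
For a fixed S, the K_7 on S has C(7, 2) = 21 edges. P[all 21 edges red] = (1/2)^21, and likewise for blue, so P[monochromatic] = 2·(1/2)^21 = 2^{1 − 21} = 1/1048576.
By linearity: E[X] = C(38, 7) · 2^{1 − 21} = 12620256 · 1/1048576 = 394383/32768.
Numerically: E[X] ≈ 12.0356.

E[X] = C(38,7)·2^(1−C(7,2)) = 394383/32768 ≈ 12.0356.


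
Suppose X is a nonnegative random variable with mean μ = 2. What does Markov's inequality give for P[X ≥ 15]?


μ = E[X] = 2, a = 15.
Markov: P[X ≥ 15] ≤ μ/a = (2)/15 = 2/15.
Numerically: ≈ 0.133333.
(Since a = 15 > μ = 2.000000, the bound 2/15 is < 1 and informative.)

P[X ≥ 15] ≤ 2/15 ≈ 0.133333.


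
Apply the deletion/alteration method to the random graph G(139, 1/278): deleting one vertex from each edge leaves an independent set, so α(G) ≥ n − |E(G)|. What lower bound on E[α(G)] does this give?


E[|E(G)|] = C(139, 2)·p = 9591 · (1/278) = 69/2.
E[α(G)] ≥ n − E[|E(G)|] = 139 − 69/2 = 209/2.
Numerically: ≈ 104.50000.
(This is only a lower bound; the true E[α(G)] may be larger.)

E[α(G)] ≥ 209/2 ≈ 104.50000.


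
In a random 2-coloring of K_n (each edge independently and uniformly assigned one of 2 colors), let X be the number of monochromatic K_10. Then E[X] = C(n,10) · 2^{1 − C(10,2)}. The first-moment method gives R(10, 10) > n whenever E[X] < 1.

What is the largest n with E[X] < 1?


We need C(n, 10) · 2^{1 − 45} < 1, i.e. C(n, 10) < 2^{45 − 1} = 17592186044416.
Check values of n near the boundary:
  n = 98: C(98, 10) = 14005614014756; 14005614014756 < 17592186044416? YES
  n = 99: C(99, 10) = 15579278510796; 15579278510796 < 17592186044416? YES
  n = 100: C(100, 10) = 17310309456440; 17310309456440 < 17592186044416? YES
  n = 101: C(101, 10) = 19212541264840; 19212541264840 < 17592186044416? NO
The largest n with C(n, 10) < 17592186044416 is n = 100 (where E[X] = 2163788682055/2199023255552 ≈ 0.983977). Hence R(10, 10) > 100, i.e. R(10, 10) ≥ 101.

Largest n = 100; hence R(10, 10) > 100.


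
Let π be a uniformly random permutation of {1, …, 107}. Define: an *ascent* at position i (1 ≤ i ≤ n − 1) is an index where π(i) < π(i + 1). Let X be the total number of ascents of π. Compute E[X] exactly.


Write X = Σ X_I over i = 1, …, 106, with X_I the indicator of one ascent.
There are 106 indicators.
For each fixed i, the pair (π(i), π(i+1)) is a uniformly random ordered pair of distinct values from {1, …, 107}; by symmetry P[π(i) < π(i+1)] = 1/2.
By linearity: E[X] = 106 · (1/2) = (107 − 1) · (1/2) = 53 ≈ 53.000000.

E[X] = 53 = 53.000000.


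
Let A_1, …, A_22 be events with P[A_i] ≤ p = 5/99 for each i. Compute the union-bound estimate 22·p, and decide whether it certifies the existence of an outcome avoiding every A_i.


Union bound: P[∪_{i=1}^{22} A_i] ≤ Σ_i P[A_i] ≤ 22·p = 22·(5/99) = 10/9.
Numerically: 10/9 ≈ 1.1111111.
Is 10/9 < 1? NO.
Since the bound 10/9 is ≥ 1, the union bound is uninformative here; it does NOT by itself certify existence.

22·p = 10/9 ≈ 1.1111111; existence NOT certified by the union bound.


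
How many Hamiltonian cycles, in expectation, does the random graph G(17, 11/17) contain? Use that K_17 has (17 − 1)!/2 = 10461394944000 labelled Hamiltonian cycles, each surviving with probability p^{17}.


K_17 has (17 − 1)!/2 = 10461394944000 labelled Hamiltonian cycles.
For each such Hamiltonian cycle H, let X_H = 1 if all 17 edges of H are present in G. Then P[X_H = 1] = p^{17} = (11/17)^{17} = 505447028499293771/827240261886336764177.
By linearity: E[X] = Σ_H E[X_H] = 10461394944000 · p^{17} = 10461394944000 · 505447028499293771/827240261886336764177 = 5287680988402335763510093824000/827240261886336764177.
Numerically: E[X] ≈ 6.392e+09.

E[X] = 10461394944000 · (11/17)^{17} = 5287680988402335763510093824000/827240261886336764177 ≈ 6.392e+09.


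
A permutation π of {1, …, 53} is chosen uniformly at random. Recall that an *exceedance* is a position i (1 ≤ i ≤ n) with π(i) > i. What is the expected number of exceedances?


Write X = Σ_{i=1}^{53} X_i, where X_i = 1_{π(i) > i}.
For each fixed i, π(i) is uniform over {1, …, 53} (marginal of a uniform permutation), so P[π(i) > i] = (n − i)/n. Summing: Σ_{i=1}^{53} (n − i)/n = (0 + 1 + … + 52)/53 = 53(53 − 1)/(2·53) = (53 − 1)/2.
Hence E[X] = Σ_{i=1}^{53} (53 − i)/53 = 26 ≈ 26.000.

E[X] = 26 = 26.000.


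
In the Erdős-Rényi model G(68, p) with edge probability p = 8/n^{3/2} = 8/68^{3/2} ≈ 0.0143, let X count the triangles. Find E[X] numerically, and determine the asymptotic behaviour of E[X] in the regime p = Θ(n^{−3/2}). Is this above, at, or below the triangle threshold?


Number of potential triangles: C(68, 3) = 50116.
Each occurs with probability p³ ≈ (0.0143)³ ≈ 2.90389e-06.
By linearity: E[X] = C(68, 3)·p³ ≈ 50116 · 2.90389e-06 ≈ 0.146.
Since α = 3/2 > 1, p = c/n^{3/2} = o(1/n) is below the triangle threshold p ~ 1/n. Asymptotically E[X] ~ (c³/6)·n^{3(1−α)} = (8³/6)·n^{-1.5} → 0, so by Markov's inequality G has no triangles w.h.p.

E[X] ≈ 0.146; in regime p = Θ(1/n^{3/2}) E[X] tends to 0 (below the triangle threshold p ~ 1/n).


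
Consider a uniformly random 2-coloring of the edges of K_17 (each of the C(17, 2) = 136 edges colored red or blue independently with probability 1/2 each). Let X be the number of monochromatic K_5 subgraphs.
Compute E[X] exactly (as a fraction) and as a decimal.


Let X = Σ_S X_S over the C(17, 5) = 6188 subsets S of size 5, where X_S = 1 if the K_5 on S is monochromatic.
For a fixed S, the K_5 on S has C(5, 2) = 10 edges. P[all 10 edges red] = (1/2)^10, and likewise for blue, so P[monochromatic] = 2·(1/2)^10 = 2^{1 − 10} = 1/512.
Summing: E[X] = C(17, 5) · 2^{1 − 10} = 6188 · 1/512 = 1547/128.
Numerically: E[X] ≈ 12.08594.

E[X] = C(17,5)·2^(1−C(5,2)) = 1547/128 ≈ 12.08594.


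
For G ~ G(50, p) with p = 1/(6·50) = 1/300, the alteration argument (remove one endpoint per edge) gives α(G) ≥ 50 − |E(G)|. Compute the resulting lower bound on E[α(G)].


E[|E(G)|] = C(50, 2)·p = 1225 · (1/300) = 49/12.
E[α(G)] ≥ n − E[|E(G)|] = 50 − 49/12 = 551/12.
Numerically: ≈ 45.9167.
(This is only a lower bound; the true E[α(G)] may be larger.)

E[α(G)] ≥ 551/12 ≈ 45.9167.


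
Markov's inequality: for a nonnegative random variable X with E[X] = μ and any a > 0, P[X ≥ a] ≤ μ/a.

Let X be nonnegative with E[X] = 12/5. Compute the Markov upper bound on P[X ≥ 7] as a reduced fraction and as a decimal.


μ = E[X] = 12/5, a = 7.
Markov: P[X ≥ 7] ≤ μ/a = (12/5)/7 = 12/35.
Numerically: ≈ 0.3429.
(Since a = 7 > μ = 2.4000, the bound 12/35 is < 1 and informative.)

P[X ≥ 7] ≤ 12/35 ≈ 0.3429.


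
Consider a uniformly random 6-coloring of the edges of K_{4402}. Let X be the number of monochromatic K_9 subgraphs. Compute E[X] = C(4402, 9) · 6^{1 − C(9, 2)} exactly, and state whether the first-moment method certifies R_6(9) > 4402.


E[X] = C(4402, 9) · 6^{1 − 36} = 1696419745356657449393393700 · 6^{−35} = 1696419745356657449393393700/1719070799748422591028658176.
As a reduced fraction: E[X] = 141368312113054787449449475/143255899979035215919054848 ≈ 0.986824.
Is E[X] < 1? YES.
Since E[X] < 1, there exists a 6-coloring of K_{4402} with no monochromatic K_9; hence R_6(9) > 4402.

E[X] = 141368312113054787449449475/143255899979035215919054848 ≈ 0.986824; E[X] < 1, so R_6(9) > 4402.


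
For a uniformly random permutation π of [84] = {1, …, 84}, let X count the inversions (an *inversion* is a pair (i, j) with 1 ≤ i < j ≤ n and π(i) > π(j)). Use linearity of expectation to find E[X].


Write X = Σ X_I over the C(84, 2) = 3486 pairs i < j, with X_I the indicator of one inversion.
There are 3486 indicators.
For each fixed pair i < j, the values π(i) and π(j) are two distinct elements of {1, …, 84} in uniformly random order; by symmetry P[π(i) > π(j)] = 1/2.
By linearity: E[X] = 3486 · (1/2) = C(84, 2) · (1/2) = 3486/2 = 1743 ≈ 1743.0000.

E[X] = 1743 = 1743.0000.


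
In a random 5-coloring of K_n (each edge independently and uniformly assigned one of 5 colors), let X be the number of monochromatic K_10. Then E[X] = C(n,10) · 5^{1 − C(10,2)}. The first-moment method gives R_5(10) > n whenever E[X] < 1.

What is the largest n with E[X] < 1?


We need C(n, 10) · 5^{1 − 45} < 1, i.e. C(n, 10) < 5^{45 − 1} = 5684341886080801486968994140625.
Check values of n near the boundary:
  n = 5390: C(5390, 10) = 5655833965919099070255434039753; 5655833965919099070255434039753 < 5684341886080801486968994140625? YES
  n = 5391: C(5391, 10) = 5666344714787188828795213697883; 5666344714787188828795213697883 < 5684341886080801486968994140625? YES
  n = 5392: C(5392, 10) = 5676873040158402483252283957448; 5676873040158402483252283957448 < 5684341886080801486968994140625? YES
  n = 5393: C(5393, 10) = 5687418968154238267170642278008; 5687418968154238267170642278008 < 5684341886080801486968994140625? NO
  n = 5394: C(5394, 10) = 5697982524930156243149785372878; 5697982524930156243149785372878 < 5684341886080801486968994140625? NO
  n = 5395: C(5395, 10) = 5708563736675616143322765475706; 5708563736675616143322765475706 < 5684341886080801486968994140625? NO
The largest n with C(n, 10) < 5684341886080801486968994140625 is n = 5392 (where E[X] = 5676873040158402483252283957448/5684341886080801486968994140625 ≈ 0.9987). Hence R_5(10) > 5392, i.e. R_5(10) ≥ 5393.

Largest n = 5392; hence R_5(10) > 5392.


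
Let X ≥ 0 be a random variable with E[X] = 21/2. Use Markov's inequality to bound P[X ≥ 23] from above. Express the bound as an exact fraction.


μ = E[X] = 21/2, a = 23.
Markov: P[X ≥ 23] ≤ μ/a = (21/2)/23 = 21/46.
Numerically: ≈ 0.456522.
(Since a = 23 > μ = 10.500000, the bound 21/46 is < 1 and informative.)

P[X ≥ 23] ≤ 21/46 ≈ 0.456522.


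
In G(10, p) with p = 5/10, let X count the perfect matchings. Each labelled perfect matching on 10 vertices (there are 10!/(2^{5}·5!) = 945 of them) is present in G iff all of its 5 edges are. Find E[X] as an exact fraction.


K_10 has 10!/(2^{5}·5!) = 945 labelled perfect matchings.
For each such perfect matching H, let X_H = 1 if all 5 edges of H are present in G. Then P[X_H = 1] = p^{5} = (1/2)^{5} = 1/32.
By linearity: E[X] = Σ_H E[X_H] = 945 · p^{5} = 945 · 1/32 = 945/32.
Numerically: E[X] ≈ 29.5312.

E[X] = 945 · (1/2)^{5} = 945/32 ≈ 29.5312.


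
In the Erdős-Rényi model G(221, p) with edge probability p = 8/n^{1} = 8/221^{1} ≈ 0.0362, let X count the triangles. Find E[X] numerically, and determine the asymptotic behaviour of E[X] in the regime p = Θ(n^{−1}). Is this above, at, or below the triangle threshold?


Number of potential triangles: C(221, 3) = 1774630.
Each occurs with probability p³ ≈ (0.0362)³ ≈ 4.743437e-05.
By linearity: E[X] = C(221, 3)·p³ ≈ 1774630 · 4.743437e-05 ≈ 84.1785.
Here α = 1, so p = 8/n is exactly at the triangle threshold p ~ 1/n. Asymptotically E[X] → c³/6 = 8³/6 = 256/3 ≈ 85.3333, a bounded constant. In this regime the triangle count is asymptotically Poisson(c³/6).

E[X] ≈ 84.1785; in regime p = Θ(1/n^{1}) E[X] stays bounded (at the triangle threshold p ~ 1/n).


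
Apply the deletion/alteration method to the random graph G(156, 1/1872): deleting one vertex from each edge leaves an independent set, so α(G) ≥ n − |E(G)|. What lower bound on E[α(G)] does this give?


E[|E(G)|] = C(156, 2)·p = 12090 · (1/1872) = 155/24.
E[α(G)] ≥ n − E[|E(G)|] = 156 − 155/24 = 3589/24.
Numerically: ≈ 149.542.
(This is only a lower bound; the true E[α(G)] may be larger.)

E[α(G)] ≥ 3589/24 ≈ 149.542.


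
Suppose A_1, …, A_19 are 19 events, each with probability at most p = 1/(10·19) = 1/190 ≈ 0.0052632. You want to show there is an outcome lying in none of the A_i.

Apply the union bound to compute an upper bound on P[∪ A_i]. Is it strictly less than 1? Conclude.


Union bound: P[∪_{i=1}^{19} A_i] ≤ Σ_i P[A_i] ≤ 19·p = 19·(1/190) = 1/10.
Numerically: 1/10 ≈ 0.1000000.
Is 1/10 < 1? YES.
Since P[∪ A_i] ≤ 1/10 < 1, the complement has P[∩ A_i^c] ≥ 1 − 1/10 = 9/10 > 0, so some outcome avoids every A_i.

19·p = 1/10 ≈ 0.1000000; existence CERTIFIED by the union bound.


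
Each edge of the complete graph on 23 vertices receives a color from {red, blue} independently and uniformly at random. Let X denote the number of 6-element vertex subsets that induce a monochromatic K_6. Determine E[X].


Let X = Σ_S X_S over the C(23, 6) = 100947 subsets S of size 6, where X_S = 1 if the K_6 on S is monochromatic.
For a fixed S, the K_6 on S has C(6, 2) = 15 edges. P[all 15 edges red] = (1/2)^15, and likewise for blue, so P[monochromatic] = 2·(1/2)^15 = 2^{1 − 15} = 1/16384.
Summing: E[X] = C(23, 6) · 2^{1 − 15} = 100947 · 1/16384 = 100947/16384.
Numerically: E[X] ≈ 6.1613.

E[X] = C(23,6)·2^(1−C(6,2)) = 100947/16384 ≈ 6.1613.


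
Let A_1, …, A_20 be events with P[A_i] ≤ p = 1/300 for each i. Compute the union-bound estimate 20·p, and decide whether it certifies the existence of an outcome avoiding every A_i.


Union bound: P[∪_{i=1}^{20} A_i] ≤ Σ_i P[A_i] ≤ 20·p = 20·(1/300) = 1/15.
Numerically: 1/15 ≈ 0.06667.
Is 1/15 < 1? YES.
Since P[∪ A_i] ≤ 1/15 < 1, the complement has P[∩ A_i^c] ≥ 1 − 1/15 = 14/15 > 0, so some outcome avoids every A_i.

20·p = 1/15 ≈ 0.06667; existence CERTIFIED by the union bound.


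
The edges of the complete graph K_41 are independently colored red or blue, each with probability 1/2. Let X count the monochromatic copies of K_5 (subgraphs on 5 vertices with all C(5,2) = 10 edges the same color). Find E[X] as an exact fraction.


Let X = Σ_S X_S over the C(41, 5) = 749398 subsets S of size 5, where X_S = 1 if the K_5 on S is monochromatic.
For a fixed S, the K_5 on S has C(5, 2) = 10 edges. P[all 10 edges red] = (1/2)^10, and likewise for blue, so P[monochromatic] = 2·(1/2)^10 = 2^{1 − 10} = 1/512.
By linearity: E[X] = C(41, 5) · 2^{1 − 10} = 749398 · 1/512 = 374699/256.
Numerically: E[X] ≈ 1463.66797.

E[X] = C(41,5)·2^(1−C(5,2)) = 374699/256 ≈ 1463.66797.


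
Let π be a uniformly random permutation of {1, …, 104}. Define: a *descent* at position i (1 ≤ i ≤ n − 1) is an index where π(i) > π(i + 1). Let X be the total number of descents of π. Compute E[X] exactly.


Write X = Σ X_I over i = 1, …, 103, with X_I the indicator of one descent.
There are 103 indicators.
For each fixed i, the pair (π(i), π(i+1)) is a uniformly random ordered pair of distinct values from {1, …, 104}; by symmetry P[π(i) > π(i+1)] = 1/2.
By linearity: E[X] = 103 · (1/2) = (104 − 1) · (1/2) = 103/2 ≈ 51.500000.

E[X] = 103/2 = 51.500000.


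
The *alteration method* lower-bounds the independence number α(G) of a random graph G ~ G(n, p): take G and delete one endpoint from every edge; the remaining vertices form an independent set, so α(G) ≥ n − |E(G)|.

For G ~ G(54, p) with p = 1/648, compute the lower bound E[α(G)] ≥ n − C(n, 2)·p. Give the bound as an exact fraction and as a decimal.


E[|E(G)|] = C(54, 2)·p = 1431 · (1/648) = 53/24.
E[α(G)] ≥ n − E[|E(G)|] = 54 − 53/24 = 1243/24.
Numerically: ≈ 51.79167.
(This is only a lower bound; the true E[α(G)] may be larger.)

E[α(G)] ≥ 1243/24 ≈ 51.79167.


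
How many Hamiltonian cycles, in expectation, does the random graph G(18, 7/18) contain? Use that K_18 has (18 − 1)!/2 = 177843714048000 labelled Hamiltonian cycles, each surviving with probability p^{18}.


K_18 has (18 − 1)!/2 = 177843714048000 labelled Hamiltonian cycles.
For each such Hamiltonian cycle H, let X_H = 1 if all 18 edges of H are present in G. Then P[X_H = 1] = p^{18} = (7/18)^{18} = 1628413597910449/39346408075296537575424.
By linearity: E[X] = Σ_H E[X_H] = 177843714048000 · p^{18} = 177843714048000 · 1628413597910449/39346408075296537575424 = 24246874921186846803875/3294258113514384.
Numerically: E[X] ≈ 7.36034e+06.

E[X] = 177843714048000 · (7/18)^{18} = 24246874921186846803875/3294258113514384 ≈ 7.36034e+06.


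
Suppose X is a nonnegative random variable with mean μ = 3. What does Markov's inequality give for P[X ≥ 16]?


μ = E[X] = 3, a = 16.
Markov: P[X ≥ 16] ≤ μ/a = (3)/16 = 3/16.
Numerically: ≈ 0.187500.
(Since a = 16 > μ = 3.000000, the bound 3/16 is < 1 and informative.)

P[X ≥ 16] ≤ 3/16 ≈ 0.187500.


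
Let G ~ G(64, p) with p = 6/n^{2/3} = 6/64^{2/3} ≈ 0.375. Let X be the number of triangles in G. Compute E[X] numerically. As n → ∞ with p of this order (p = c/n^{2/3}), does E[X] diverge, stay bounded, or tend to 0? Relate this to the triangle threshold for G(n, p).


Number of potential triangles: C(64, 3) = 41664.
Each occurs with probability p³ ≈ (0.375)³ ≈ 5.273438e-02.
By linearity: E[X] = C(64, 3)·p³ ≈ 41664 · 5.273438e-02 ≈ 2197.1250.
Since α = 2/3 < 1, p = c/n^{2/3} ≫ 1/n is above the triangle threshold p ~ 1/n. Asymptotically E[X] ~ (c³/6)·n^{3(1−α)} = (6³/6)·n^{1} → ∞; triangles are abundant w.h.p.

E[X] ≈ 2197.1250; in regime p = Θ(1/n^{2/3}) E[X] diverges (above the triangle threshold p ~ 1/n).


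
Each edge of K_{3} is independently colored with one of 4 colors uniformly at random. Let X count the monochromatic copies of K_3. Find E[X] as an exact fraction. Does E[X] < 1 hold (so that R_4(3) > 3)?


E[X] = C(3, 3) · 4^{1 − 3} = 1 · 4^{−2} = 1/16.
As a reduced fraction: E[X] = 1/16 ≈ 0.062500.
Is E[X] < 1? YES.
Since E[X] < 1, there exists a 4-coloring of K_{3} with no monochromatic K_3; hence R_4(3) > 3.

E[X] = 1/16 ≈ 0.062500; E[X] < 1, so R_4(3) > 3.


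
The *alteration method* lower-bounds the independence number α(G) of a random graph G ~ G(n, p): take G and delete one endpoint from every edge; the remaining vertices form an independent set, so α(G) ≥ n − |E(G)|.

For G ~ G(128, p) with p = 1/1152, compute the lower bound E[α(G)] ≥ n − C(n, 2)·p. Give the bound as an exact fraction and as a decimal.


E[|E(G)|] = C(128, 2)·p = 8128 · (1/1152) = 127/18.
E[α(G)] ≥ n − E[|E(G)|] = 128 − 127/18 = 2177/18.
Numerically: ≈ 120.94444.
(This is only a lower bound; the true E[α(G)] may be larger.)

E[α(G)] ≥ 2177/18 ≈ 120.94444.


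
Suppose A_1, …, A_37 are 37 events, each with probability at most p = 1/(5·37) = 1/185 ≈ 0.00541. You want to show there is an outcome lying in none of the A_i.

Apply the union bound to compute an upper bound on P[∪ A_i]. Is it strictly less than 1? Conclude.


Union bound: P[∪_{i=1}^{37} A_i] ≤ Σ_i P[A_i] ≤ 37·p = 37·(1/185) = 1/5.
Numerically: 1/5 ≈ 0.20000.
Is 1/5 < 1? YES.
Since P[∪ A_i] ≤ 1/5 < 1, the complement has P[∩ A_i^c] ≥ 1 − 1/5 = 4/5 > 0, so some outcome avoids every A_i.

37·p = 1/5 ≈ 0.20000; existence CERTIFIED by the union bound.


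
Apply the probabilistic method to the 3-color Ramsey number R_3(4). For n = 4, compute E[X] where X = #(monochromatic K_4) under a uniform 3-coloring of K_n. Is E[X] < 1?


E[X] = C(4, 4) · 3^{1 − 6} = 1 · 3^{−5} = 1/243.
As a reduced fraction: E[X] = 1/243 ≈ 0.0041.
Is E[X] < 1? YES.
Since E[X] < 1, there exists a 3-coloring of K_{4} with no monochromatic K_4; hence R_3(4) > 4.

E[X] = 1/243 ≈ 0.0041; E[X] < 1, so R_3(4) > 4.


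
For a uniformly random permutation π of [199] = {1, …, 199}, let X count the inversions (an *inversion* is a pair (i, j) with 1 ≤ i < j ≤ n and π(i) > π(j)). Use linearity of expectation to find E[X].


Write X = Σ X_I over the C(199, 2) = 19701 pairs i < j, with X_I the indicator of one inversion.
There are 19701 indicators.
For each fixed pair i < j, the values π(i) and π(j) are two distinct elements of {1, …, 199} in uniformly random order; by symmetry P[π(i) > π(j)] = 1/2.
By linearity: E[X] = 19701 · (1/2) = C(199, 2) · (1/2) = 19701/2 = 19701/2 ≈ 9850.5000.

E[X] = 19701/2 = 9850.5000.


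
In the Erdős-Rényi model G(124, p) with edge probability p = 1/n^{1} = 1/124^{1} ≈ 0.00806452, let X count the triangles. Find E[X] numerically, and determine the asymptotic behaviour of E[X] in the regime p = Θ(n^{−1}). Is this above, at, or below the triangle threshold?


Number of potential triangles: C(124, 3) = 310124.
Each occurs with probability p³ ≈ (0.00806452)³ ≈ 5.24487261e-07.
By linearity: E[X] = C(124, 3)·p³ ≈ 310124 · 5.24487261e-07 ≈ 0.162656.
Here α = 1, so p = 1/n is exactly at the triangle threshold p ~ 1/n. Asymptotically E[X] → c³/6 = 1³/6 = 1/6 ≈ 0.166667, a bounded constant. In this regime the triangle count is asymptotically Poisson(c³/6).

E[X] ≈ 0.162656; in regime p = Θ(1/n^{1}) E[X] stays bounded (at the triangle threshold p ~ 1/n).


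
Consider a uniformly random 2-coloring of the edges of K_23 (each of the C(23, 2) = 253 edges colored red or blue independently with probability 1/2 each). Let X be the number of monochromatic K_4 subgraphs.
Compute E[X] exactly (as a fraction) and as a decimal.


Let X = Σ_S X_S over the C(23, 4) = 8855 subsets S of size 4, where X_S = 1 if the K_4 on S is monochromatic.
For a fixed S, the K_4 on S has C(4, 2) = 6 edges. P[all 6 edges red] = (1/2)^6, and likewise for blue, so P[monochromatic] = 2·(1/2)^6 = 2^{1 − 6} = 1/32.
Summing: E[X] = C(23, 4) · 2^{1 − 6} = 8855 · 1/32 = 8855/32.
Numerically: E[X] ≈ 276.718750.

E[X] = C(23,4)·2^(1−C(4,2)) = 8855/32 ≈ 276.718750.


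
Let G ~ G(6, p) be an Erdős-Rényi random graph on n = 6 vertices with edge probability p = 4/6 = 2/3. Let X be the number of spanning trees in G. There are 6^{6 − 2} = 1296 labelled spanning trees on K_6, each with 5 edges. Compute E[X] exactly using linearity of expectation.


K_6 has 6^{6 − 2} = 1296 labelled spanning trees.
For each such spanning tree H, let X_H = 1 if all 5 edges of H are present in G. Then P[X_H = 1] = p^{5} = (2/3)^{5} = 32/243.
By linearity of expectation: E[X] = Σ_H E[X_H] = 1296 · p^{5} = 1296 · 32/243 = 512/3.
Numerically: E[X] ≈ 170.667.

E[X] = 1296 · (2/3)^{5} = 512/3 ≈ 170.667.


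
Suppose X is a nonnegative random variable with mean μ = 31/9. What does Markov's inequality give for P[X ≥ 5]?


μ = E[X] = 31/9, a = 5.
Markov: P[X ≥ 5] ≤ μ/a = (31/9)/5 = 31/45.
Numerically: ≈ 0.688889.
(Since a = 5 > μ = 3.444444, the bound 31/45 is < 1 and informative.)

P[X ≥ 5] ≤ 31/45 ≈ 0.688889.


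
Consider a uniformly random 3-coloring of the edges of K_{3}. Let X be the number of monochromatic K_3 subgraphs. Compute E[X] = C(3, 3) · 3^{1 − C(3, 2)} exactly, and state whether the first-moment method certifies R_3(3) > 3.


E[X] = C(3, 3) · 3^{1 − 3} = 1 · 3^{−2} = 1/9.
As a reduced fraction: E[X] = 1/9 ≈ 0.111111.
Is E[X] < 1? YES.
Since E[X] < 1, there exists a 3-coloring of K_{3} with no monochromatic K_3; hence R_3(3) > 3.

E[X] = 1/9 ≈ 0.111111; E[X] < 1, so R_3(3) > 3.


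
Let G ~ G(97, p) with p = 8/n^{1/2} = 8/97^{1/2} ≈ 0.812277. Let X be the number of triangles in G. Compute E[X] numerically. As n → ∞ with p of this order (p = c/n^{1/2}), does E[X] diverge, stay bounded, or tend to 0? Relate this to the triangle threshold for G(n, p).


Number of potential triangles: C(97, 3) = 147440.
Each occurs with probability p³ ≈ (0.812277)³ ≈ 5.35935295e-01.
By linearity: E[X] = C(97, 3)·p³ ≈ 147440 · 5.35935295e-01 ≈ 79018.299955.
Since α = 1/2 < 1, p = c/n^{1/2} ≫ 1/n is above the triangle threshold p ~ 1/n. Asymptotically E[X] ~ (c³/6)·n^{3(1−α)} = (8³/6)·n^{1.5} → ∞; triangles are abundant w.h.p.

E[X] ≈ 79018.299955; in regime p = Θ(1/n^{1/2}) E[X] diverges (above the triangle threshold p ~ 1/n).


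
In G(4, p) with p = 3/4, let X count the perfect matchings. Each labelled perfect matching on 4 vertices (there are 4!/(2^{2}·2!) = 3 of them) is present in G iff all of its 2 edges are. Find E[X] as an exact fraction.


K_4 has 4!/(2^{2}·2!) = 3 labelled perfect matchings.
For each such perfect matching H, let X_H = 1 if all 2 edges of H are present in G. Then P[X_H = 1] = p^{2} = (3/4)^{2} = 9/16.
By linearity of expectation: E[X] = Σ_H E[X_H] = 3 · p^{2} = 3 · 9/16 = 27/16.
Numerically: E[X] ≈ 1.69.

E[X] = 3 · (3/4)^{2} = 27/16 ≈ 1.69.


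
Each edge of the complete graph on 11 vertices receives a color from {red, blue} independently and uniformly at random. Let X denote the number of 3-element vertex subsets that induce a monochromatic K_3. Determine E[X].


Let X = Σ_S X_S over the C(11, 3) = 165 subsets S of size 3, where X_S = 1 if the K_3 on S is monochromatic.
For a fixed S, the K_3 on S has C(3, 2) = 3 edges. P[all 3 edges red] = (1/2)^3, and likewise for blue, so P[monochromatic] = 2·(1/2)^3 = 2^{1 − 3} = 1/4.
Summing: E[X] = C(11, 3) · 2^{1 − 3} = 165 · 1/4 = 165/4.
Numerically: E[X] ≈ 41.250.

E[X] = C(11,3)·2^(1−C(3,2)) = 165/4 ≈ 41.250.


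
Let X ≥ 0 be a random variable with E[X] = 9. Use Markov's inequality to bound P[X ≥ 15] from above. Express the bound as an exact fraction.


μ = E[X] = 9, a = 15.
Markov: P[X ≥ 15] ≤ μ/a = (9)/15 = 3/5.
Numerically: ≈ 0.600.
(Since a = 15 > μ = 9.000, the bound 3/5 is < 1 and informative.)

P[X ≥ 15] ≤ 3/5 ≈ 0.600.


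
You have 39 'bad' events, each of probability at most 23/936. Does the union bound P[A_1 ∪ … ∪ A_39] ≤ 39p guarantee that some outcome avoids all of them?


Union bound: P[∪_{i=1}^{39} A_i] ≤ Σ_i P[A_i] ≤ 39·p = 39·(23/936) = 23/24.
Numerically: 23/24 ≈ 0.958.
Is 23/24 < 1? YES.
Since P[∪ A_i] ≤ 23/24 < 1, the complement has P[∩ A_i^c] ≥ 1 − 23/24 = 1/24 > 0, so some outcome avoids every A_i.

39·p = 23/24 ≈ 0.958; existence CERTIFIED by the union bound.


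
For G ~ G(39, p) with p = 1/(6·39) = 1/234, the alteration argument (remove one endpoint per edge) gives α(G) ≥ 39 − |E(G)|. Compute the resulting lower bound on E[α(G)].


E[|E(G)|] = C(39, 2)·p = 741 · (1/234) = 19/6.
E[α(G)] ≥ n − E[|E(G)|] = 39 − 19/6 = 215/6.
Numerically: ≈ 35.833333.
(This is only a lower bound; the true E[α(G)] may be larger.)

E[α(G)] ≥ 215/6 ≈ 35.833333.


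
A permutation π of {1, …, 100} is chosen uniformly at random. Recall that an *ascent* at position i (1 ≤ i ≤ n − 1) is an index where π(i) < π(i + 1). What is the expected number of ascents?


Write X = Σ X_I over i = 1, …, 99, with X_I the indicator of one ascent.
There are 99 indicators.
For each fixed i, the pair (π(i), π(i+1)) is a uniformly random ordered pair of distinct values from {1, …, 100}; by symmetry P[π(i) < π(i+1)] = 1/2.
By linearity: E[X] = 99 · (1/2) = (100 − 1) · (1/2) = 99/2 ≈ 49.500000.

E[X] = 99/2 = 49.500000.


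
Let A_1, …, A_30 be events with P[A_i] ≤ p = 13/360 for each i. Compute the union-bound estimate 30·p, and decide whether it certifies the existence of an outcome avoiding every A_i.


Union bound: P[∪_{i=1}^{30} A_i] ≤ Σ_i P[A_i] ≤ 30·p = 30·(13/360) = 13/12.
Numerically: 13/12 ≈ 1.083333.
Is 13/12 < 1? NO.
Since the bound 13/12 is ≥ 1, the union bound is uninformative here; it does NOT by itself certify existence.

30·p = 13/12 ≈ 1.083333; existence NOT certified by the union bound.


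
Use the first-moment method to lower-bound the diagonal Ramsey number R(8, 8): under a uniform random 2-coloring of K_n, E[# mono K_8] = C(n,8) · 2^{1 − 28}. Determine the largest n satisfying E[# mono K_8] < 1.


We need C(n, 8) · 2^{1 − 28} < 1, i.e. C(n, 8) < 2^{28 − 1} = 134217728.
Check values of n near the boundary:
  n = 38: C(38, 8) = 48903492; 48903492 < 134217728? YES
  n = 39: C(39, 8) = 61523748; 61523748 < 134217728? YES
  n = 40: C(40, 8) = 76904685; 76904685 < 134217728? YES
  n = 41: C(41, 8) = 95548245; 95548245 < 134217728? YES
  n = 42: C(42, 8) = 118030185; 118030185 < 134217728? YES
  n = 43: C(43, 8) = 145008513; 145008513 < 134217728? NO
  n = 44: C(44, 8) = 177232627; 177232627 < 134217728? NO
  n = 45: C(45, 8) = 215553195; 215553195 < 134217728? NO
The largest n with C(n, 8) < 134217728 is n = 42 (where E[X] = 118030185/134217728 ≈ 0.879393). Hence R(8, 8) > 42, i.e. R(8, 8) ≥ 43.

Largest n = 42; hence R(8, 8) > 42.


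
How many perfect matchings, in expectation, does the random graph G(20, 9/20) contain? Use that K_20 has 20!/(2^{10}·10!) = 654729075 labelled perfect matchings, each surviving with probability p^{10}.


K_20 has 20!/(2^{10}·10!) = 654729075 labelled perfect matchings.
For each such perfect matching H, let X_H = 1 if all 10 edges of H are present in G. Then P[X_H = 1] = p^{10} = (9/20)^{10} = 3486784401/10240000000000.
By linearity of expectation: E[X] = Σ_H E[X_H] = 654729075 · p^{10} = 654729075 · 3486784401/10240000000000 = 91315965023646363/409600000000.
Numerically: E[X] ≈ 2.2294e+05.

E[X] = 654729075 · (9/20)^{10} = 91315965023646363/409600000000 ≈ 2.2294e+05.


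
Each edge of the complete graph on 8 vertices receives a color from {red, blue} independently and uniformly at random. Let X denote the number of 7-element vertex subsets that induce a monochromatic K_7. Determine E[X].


Let X = Σ_S X_S over the C(8, 7) = 8 subsets S of size 7, where X_S = 1 if the K_7 on S is monochromatic.
For a fixed S, the K_7 on S has C(7, 2) = 21 edges. P[all 21 edges red] = (1/2)^21, and likewise for blue, so P[monochromatic] = 2·(1/2)^21 = 2^{1 − 21} = 1/1048576.
By linearity: E[X] = C(8, 7) · 2^{1 − 21} = 8 · 1/1048576 = 1/131072.
Numerically: E[X] ≈ 0.00001.

E[X] = C(8,7)·2^(1−C(7,2)) = 1/131072 ≈ 0.00001.


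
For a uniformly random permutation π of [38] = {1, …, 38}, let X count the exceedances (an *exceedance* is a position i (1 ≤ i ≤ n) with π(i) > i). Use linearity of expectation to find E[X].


Write X = Σ_{i=1}^{38} X_i, where X_i = 1_{π(i) > i}.
For each fixed i, π(i) is uniform over {1, …, 38} (marginal of a uniform permutation), so P[π(i) > i] = (n − i)/n. Summing: Σ_{i=1}^{38} (n − i)/n = (0 + 1 + … + 37)/38 = 38(38 − 1)/(2·38) = (38 − 1)/2.
Hence E[X] = Σ_{i=1}^{38} (38 − i)/38 = 37/2 ≈ 18.500.

E[X] = 37/2 = 18.500.


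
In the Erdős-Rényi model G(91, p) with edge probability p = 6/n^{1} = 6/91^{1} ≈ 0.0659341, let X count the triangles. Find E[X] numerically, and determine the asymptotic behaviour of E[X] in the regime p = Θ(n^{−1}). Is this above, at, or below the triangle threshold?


Number of potential triangles: C(91, 3) = 121485.
Each occurs with probability p³ ≈ (0.0659341)³ ≈ 2.86635234e-04.
By linearity: E[X] = C(91, 3)·p³ ≈ 121485 · 2.86635234e-04 ≈ 34.821881.
Here α = 1, so p = 6/n is exactly at the triangle threshold p ~ 1/n. Asymptotically E[X] → c³/6 = 6³/6 = 36 ≈ 36.000000, a bounded constant. In this regime the triangle count is asymptotically Poisson(c³/6).

E[X] ≈ 34.821881; in regime p = Θ(1/n^{1}) E[X] stays bounded (at the triangle threshold p ~ 1/n).


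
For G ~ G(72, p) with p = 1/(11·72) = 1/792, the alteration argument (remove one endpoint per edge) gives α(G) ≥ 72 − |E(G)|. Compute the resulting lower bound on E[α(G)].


E[|E(G)|] = C(72, 2)·p = 2556 · (1/792) = 71/22.
E[α(G)] ≥ n − E[|E(G)|] = 72 − 71/22 = 1513/22.
Numerically: ≈ 68.77273.
(This is only a lower bound; the true E[α(G)] may be larger.)

E[α(G)] ≥ 1513/22 ≈ 68.77273.


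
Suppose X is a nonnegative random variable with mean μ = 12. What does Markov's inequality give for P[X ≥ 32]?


μ = E[X] = 12, a = 32.
Markov: P[X ≥ 32] ≤ μ/a = (12)/32 = 3/8.
Numerically: ≈ 0.37500.
(Since a = 32 > μ = 12.00000, the bound 3/8 is < 1 and informative.)

P[X ≥ 32] ≤ 3/8 ≈ 0.37500.


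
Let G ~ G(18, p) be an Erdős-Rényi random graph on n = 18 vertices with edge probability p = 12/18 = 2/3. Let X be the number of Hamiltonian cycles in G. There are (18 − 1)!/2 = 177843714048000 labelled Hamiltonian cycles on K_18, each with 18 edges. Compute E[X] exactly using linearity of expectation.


K_18 has (18 − 1)!/2 = 177843714048000 labelled Hamiltonian cycles.
For each such Hamiltonian cycle H, let X_H = 1 if all 18 edges of H are present in G. Then P[X_H = 1] = p^{18} = (2/3)^{18} = 262144/387420489.
Summing the indicators: E[X] = Σ_H E[X_H] = 177843714048000 · p^{18} = 177843714048000 · 262144/387420489 = 63951526166528000/531441.
Numerically: E[X] ≈ 1.2e+11.

E[X] = 177843714048000 · (2/3)^{18} = 63951526166528000/531441 ≈ 1.2e+11.


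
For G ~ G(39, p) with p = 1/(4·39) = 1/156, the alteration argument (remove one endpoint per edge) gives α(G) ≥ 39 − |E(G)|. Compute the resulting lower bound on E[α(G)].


E[|E(G)|] = C(39, 2)·p = 741 · (1/156) = 19/4.
E[α(G)] ≥ n − E[|E(G)|] = 39 − 19/4 = 137/4.
Numerically: ≈ 34.2500.
(This is only a lower bound; the true E[α(G)] may be larger.)

E[α(G)] ≥ 137/4 ≈ 34.2500.


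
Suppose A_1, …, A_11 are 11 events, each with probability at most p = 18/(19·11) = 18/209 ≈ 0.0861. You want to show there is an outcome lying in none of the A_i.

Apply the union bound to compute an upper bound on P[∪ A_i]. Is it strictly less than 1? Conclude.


Union bound: P[∪_{i=1}^{11} A_i] ≤ Σ_i P[A_i] ≤ 11·p = 11·(18/209) = 18/19.
Numerically: 18/19 ≈ 0.9474.
Is 18/19 < 1? YES.
Since P[∪ A_i] ≤ 18/19 < 1, the complement has P[∩ A_i^c] ≥ 1 − 18/19 = 1/19 > 0, so some outcome avoids every A_i.

11·p = 18/19 ≈ 0.9474; existence CERTIFIED by the union bound.


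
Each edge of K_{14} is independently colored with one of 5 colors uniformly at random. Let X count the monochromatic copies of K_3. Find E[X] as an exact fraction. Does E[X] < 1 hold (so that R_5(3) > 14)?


E[X] = C(14, 3) · 5^{1 − 3} = 364 · 5^{−2} = 364/25.
As a reduced fraction: E[X] = 364/25 ≈ 14.560000.
Is E[X] < 1? NO.
Since E[X] ≥ 1, the first-moment bound is inconclusive at n = 14; it does NOT by itself certify R_5(3) > 14.

E[X] = 364/25 ≈ 14.560000; E[X] ≥ 1; first-moment method inconclusive here.
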